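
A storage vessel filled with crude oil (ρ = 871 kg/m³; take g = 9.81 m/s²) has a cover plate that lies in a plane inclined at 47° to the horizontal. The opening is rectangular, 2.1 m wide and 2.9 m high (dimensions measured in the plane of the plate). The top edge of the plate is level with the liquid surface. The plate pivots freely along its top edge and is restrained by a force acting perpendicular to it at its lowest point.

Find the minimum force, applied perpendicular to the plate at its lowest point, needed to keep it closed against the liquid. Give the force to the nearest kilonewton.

P ≈ 37 kN

γ = ρg = 871 × 9.81 / 1000 = 8.54451 kN/m³.
Let θ = 47° be the plate's angle to the horizontal; measure y along the incline from where the plane meets the free surface. Vertical depth h = y·sinθ with sinθ = 0.731354.
The centroid lies 2.9/2 = 1.45 m below the top edge, so y_c = 1.45 m and h_c = 1.45 × 0.731354 = 1.06046 m.
A = 2.1 × 2.9 = 6.09 m².
Resultant F = γ·h_c·A = 8.54451 × 1.06046 × 6.09 = 55.1822 kN.
I_c = b·h³/12 = 2.1 × 2.9³/12 = 4.26808 m⁴.
Centre of pressure: y_p = y_c + I_c/(y_c·A) = 1.45 + 4.26808/(1.45 × 6.09) = 1.45 + 0.483334 = 1.93333 m along the plane.
The resultant acts 1.45 + 0.483334 = 1.93333 m (along the plate) below the hinge at the top edge, so the moment about the hinge is M = F × 1.93333 = 55.1822 × 1.93333 = 106.685 kN·m.
A normal force at the bottom, 2.9 m from the hinge, must supply this moment: P = 106.685/2.9 = 36.7879 kN.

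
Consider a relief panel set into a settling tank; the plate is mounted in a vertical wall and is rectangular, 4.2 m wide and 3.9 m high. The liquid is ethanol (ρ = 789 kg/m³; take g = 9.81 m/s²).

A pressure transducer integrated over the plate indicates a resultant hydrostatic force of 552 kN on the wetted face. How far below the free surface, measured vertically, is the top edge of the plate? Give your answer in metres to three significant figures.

γ = ρg = 789 × 9.81 / 1000 = 7.74009 kN/m³.
A = 4.2 × 3.9 = 16.38 m².
From F = γ·h_c·A, the centroid depth is h_c = 552/(7.74009 × 16.38) = 4.35391 m.
The centroid lies 3.9/2 = 1.95 m below the top edge, so the top edge sits at h_top = 4.35391 − 1.95 = 2.40391 m below the surface.

d_top ≈ 2.40 m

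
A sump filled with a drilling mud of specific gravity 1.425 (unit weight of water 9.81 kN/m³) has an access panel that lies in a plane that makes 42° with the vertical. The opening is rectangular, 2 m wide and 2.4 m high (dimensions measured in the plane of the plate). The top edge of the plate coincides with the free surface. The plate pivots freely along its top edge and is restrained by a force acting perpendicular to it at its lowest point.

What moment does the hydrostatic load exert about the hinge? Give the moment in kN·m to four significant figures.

M ≈ 95.74 kN·m

γ = 1.425 × 9.81 = 13.97925 kN/m³.
The plate makes 42° with the vertical, i.e. θ = 90° − 42° = 48° to the horizontal. Measuring y along the incline from the free-surface line, vertical depth h = y·sinθ with sinθ = 0.743145.
The centroid lies 2.4/2 = 1.2 m below the top edge, so y_c = 1.2 m and h_c = 1.2 × 0.743145 = 0.891774 m.
A = 2 × 2.4 = 4.8 m².
Resultant F = γ·h_c·A = 13.97925 × 0.891774 × 4.8 = 59.8384 kN.
I_c = b·h³/12 = 2 × 2.4³/12 = 2.304 m⁴.
Centre of pressure: y_p = y_c + I_c/(y_c·A) = 1.2 + 2.304/(1.2 × 4.8) = 1.2 + 0.4 = 1.6 m along the plane.
The resultant acts 1.2 + 0.4 = 1.6 m (along the plate) below the hinge at the top edge, so the moment about the hinge is M = F × 1.6 = 59.8384 × 1.6 = 95.7414 kN·m.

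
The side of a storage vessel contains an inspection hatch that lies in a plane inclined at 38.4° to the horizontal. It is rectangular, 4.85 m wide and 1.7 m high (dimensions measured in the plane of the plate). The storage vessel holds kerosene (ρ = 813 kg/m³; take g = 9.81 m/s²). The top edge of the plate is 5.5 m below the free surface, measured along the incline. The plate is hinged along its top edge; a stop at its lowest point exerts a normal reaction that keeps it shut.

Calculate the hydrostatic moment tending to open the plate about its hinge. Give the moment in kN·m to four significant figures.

γ = ρg = 813 × 9.81 / 1000 = 7.97553 kN/m³.
Let θ = 38.4° be the plate's angle to the horizontal; measure y along the incline from where the plane meets the free surface. Vertical depth h = y·sinθ with sinθ = 0.621148.
The centroid lies 1.7/2 = 0.85 m below the top edge, so y_c = 5.5 + 0.85 = 6.35 m and h_c = 6.35 × 0.621148 = 3.94429 m.
A = 4.85 × 1.7 = 8.245 m².
Resultant F = γ·h_c·A = 7.97553 × 3.94429 × 8.245 = 259.37 kN.
I_c = b·h³/12 = 4.85 × 1.7³/12 = 1.98567 m⁴.
Centre of pressure: y_p = y_c + I_c/(y_c·A) = 6.35 + 1.98567/(6.35 × 8.245) = 6.35 + 0.0379265 = 6.38793 m along the plane.
The resultant acts 0.85 + 0.0379265 = 0.887926 m (along the plate) below the hinge at the top edge, so the moment about the hinge is M = F × 0.887926 = 259.37 × 0.887926 = 230.301 kN·m.

M ≈ 230.3 kN·m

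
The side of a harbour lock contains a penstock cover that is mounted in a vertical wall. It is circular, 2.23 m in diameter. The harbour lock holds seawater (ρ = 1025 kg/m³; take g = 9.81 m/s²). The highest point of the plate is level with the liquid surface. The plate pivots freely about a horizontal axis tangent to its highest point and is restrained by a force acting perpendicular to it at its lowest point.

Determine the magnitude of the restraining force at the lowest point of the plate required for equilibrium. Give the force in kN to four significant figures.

P ≈ 27.37 kN

γ = ρg = 1025 × 9.81 / 1000 = 10.05525 kN/m³.
The centroid is at the centre, 1.115 m below the top of the plate, so the centroid depth is h_c = 1.115 m.
A = π(1.115)² = 3.90571 m².
Resultant F = γ·h_c·A = 10.05525 × 1.115 × 3.90571 = 43.7893 kN.
I_c = πr⁴/4 = π × 1.115⁴/4 = 1.21392 m⁴.
Centre of pressure: y_p = y_c + I_c/(y_c·A) = 1.115 + 1.21392/(1.115 × 3.90571) = 1.115 + 0.27875 = 1.39375 m along the plane.
The resultant acts 1.115 + 0.27875 = 1.39375 m (along the plate) below the hinge at the top edge, so the moment about the hinge is M = F × 1.39375 = 43.7893 × 1.39375 = 61.0313 kN·m.
A normal force at the bottom, 2.23 m from the hinge, must supply this moment: P = 61.0313/2.23 = 27.3683 kN.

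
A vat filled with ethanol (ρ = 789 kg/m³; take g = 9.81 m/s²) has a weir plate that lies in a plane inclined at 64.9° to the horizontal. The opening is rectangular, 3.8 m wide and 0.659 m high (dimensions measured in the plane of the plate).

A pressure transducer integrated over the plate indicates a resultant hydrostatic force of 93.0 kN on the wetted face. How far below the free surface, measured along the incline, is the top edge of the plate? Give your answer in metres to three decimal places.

γ = ρg = 789 × 9.81 / 1000 = 7.74009 kN/m³.
A = 3.8 × 0.659 = 2.5042 m².
From F = γ·h_c·A, the centroid depth is h_c = 93.0/(7.74009 × 2.5042) = 4.79808 m.
Let θ = 64.9° be the plate's angle to the horizontal; measure y along the incline from where the plane meets the free surface. Vertical depth h = y·sinθ with sinθ = 0.905569.
Along the incline, y_c = h_c/sinθ = 4.79808/0.905569 = 5.29841 m.
The centroid lies 0.659/2 = 0.3295 m below the top edge, so the top edge sits at y_top = 5.29841 − 0.3295 = 4.96891 m along the incline.

y_top ≈ 4.969 m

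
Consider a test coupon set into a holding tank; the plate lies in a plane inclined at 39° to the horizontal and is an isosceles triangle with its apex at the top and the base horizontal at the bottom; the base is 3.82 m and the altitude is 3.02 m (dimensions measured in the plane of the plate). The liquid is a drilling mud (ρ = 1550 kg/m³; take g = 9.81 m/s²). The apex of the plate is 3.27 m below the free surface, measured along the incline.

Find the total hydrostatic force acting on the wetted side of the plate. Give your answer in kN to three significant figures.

F ≈ 292 kN

γ = ρg = 1550 × 9.81 / 1000 = 15.2055 kN/m³.
Let θ = 39° be the plate's angle to the horizontal; measure y along the incline from where the plane meets the free surface. Vertical depth h = y·sinθ with sinθ = 0.629320.
With the apex up, the centroid sits 2h/3 = 2 × 3.02/3 = 2.01333 m below the apex, so y_c = 3.27 + 2.01333 = 5.28333 m and h_c = 5.28333 × 0.629320 = 3.32491 m.
A = ½ × 3.82 × 3.02 = 5.7682 m².
Resultant F = γ·h_c·A = 15.2055 × 3.32491 × 5.7682 = 291.622 kN.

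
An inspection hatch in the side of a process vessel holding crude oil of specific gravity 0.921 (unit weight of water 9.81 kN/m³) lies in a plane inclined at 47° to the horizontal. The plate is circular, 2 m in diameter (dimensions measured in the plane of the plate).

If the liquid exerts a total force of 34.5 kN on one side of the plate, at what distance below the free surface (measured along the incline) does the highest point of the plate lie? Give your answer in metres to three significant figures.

y_top ≈ 0.662 m

γ = 0.921 × 9.81 = 9.03501 kN/m³.
A = π(1)² = 3.14159 m².
From F = γ·h_c·A, the centroid depth is h_c = 34.5/(9.03501 × 3.14159) = 1.21546 m.
Let θ = 47° be the plate's angle to the horizontal; measure y along the incline from where the plane meets the free surface. Vertical depth h = y·sinθ with sinθ = 0.731354.
Along the incline, y_c = h_c/sinθ = 1.21546/0.731354 = 1.66193 m.
The centroid is at the centre, 1 m below the top of the plate, so the highest point sits at y_top = 1.66193 − 1 = 0.66193 m along the incline.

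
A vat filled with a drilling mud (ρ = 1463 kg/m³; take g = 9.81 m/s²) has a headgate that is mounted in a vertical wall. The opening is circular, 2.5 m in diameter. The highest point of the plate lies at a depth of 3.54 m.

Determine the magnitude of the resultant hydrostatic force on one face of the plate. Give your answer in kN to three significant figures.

γ = ρg = 1463 × 9.81 / 1000 = 14.35203 kN/m³.
The centroid is at the centre, 1.25 m below the top of the plate, so the centroid depth is h_c = 3.54 + 1.25 = 4.79 m.
A = π(1.25)² = 4.90874 m².
Resultant F = γ·h_c·A = 14.35203 × 4.79 × 4.90874 = 337.457 kN.

F ≈ 337 kN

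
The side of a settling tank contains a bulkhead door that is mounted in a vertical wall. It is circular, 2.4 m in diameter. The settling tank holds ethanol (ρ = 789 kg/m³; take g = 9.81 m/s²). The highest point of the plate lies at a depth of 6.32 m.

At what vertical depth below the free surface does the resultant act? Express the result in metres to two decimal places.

h_p = 7.57 m

γ = ρg = 789 × 9.81 / 1000 = 7.74009 kN/m³.
The centroid is at the centre, 1.2 m below the top of the plate, so the centroid depth is h_c = 6.32 + 1.2 = 7.52 m.
A = π(1.2)² = 4.52389 m².
Resultant F = γ·h_c·A = 7.74009 × 7.52 × 4.52389 = 263.315 kN.
I_c = πr⁴/4 = π × 1.2⁴/4 = 1.6286 m⁴.
Centre of pressure: y_p = y_c + I_c/(y_c·A) = 7.52 + 1.6286/(7.52 × 4.52389) = 7.52 + 0.0478723 = 7.56787 m along the plane.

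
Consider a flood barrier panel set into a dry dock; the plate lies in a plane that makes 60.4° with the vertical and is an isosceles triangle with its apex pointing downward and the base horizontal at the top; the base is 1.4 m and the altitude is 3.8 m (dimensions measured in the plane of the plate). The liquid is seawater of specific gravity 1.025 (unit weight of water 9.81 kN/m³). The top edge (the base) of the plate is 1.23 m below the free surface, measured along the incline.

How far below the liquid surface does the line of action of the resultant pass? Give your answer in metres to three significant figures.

h_p = 1.39 m

γ = 1.025 × 9.81 = 10.05525 kN/m³.
The plate makes 60.4° with the vertical, i.e. θ = 90° − 60.4° = 29.6° to the horizontal. Measuring y along the incline from the free-surface line, vertical depth h = y·sinθ with sinθ = 0.493942.
With the apex down, the centroid sits h/3 = 3.8/3 = 1.26667 m below the base (the top edge), so y_c = 1.23 + 1.26667 = 2.49667 m and h_c = 2.49667 × 0.493942 = 1.23321 m.
A = ½ × 1.4 × 3.8 = 2.66 m².
Resultant F = γ·h_c·A = 10.05525 × 1.23321 × 2.66 = 32.9846 kN.
I_c = b·h³/36 = 1.4 × 3.8³/36 = 2.13391 m⁴.
Centre of pressure: y_p = y_c + I_c/(y_c·A) = 2.49667 + 2.13391/(2.49667 × 2.66) = 2.49667 + 0.321317 = 2.81799 m along the plane.
Vertically, h_p = y_p·sinθ = 2.81799 × 0.493942 = 1.39192 m.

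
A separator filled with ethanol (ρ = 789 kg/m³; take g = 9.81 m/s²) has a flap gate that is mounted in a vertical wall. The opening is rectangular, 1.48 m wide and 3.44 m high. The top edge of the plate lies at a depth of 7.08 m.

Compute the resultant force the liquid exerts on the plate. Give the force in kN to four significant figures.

γ = ρg = 789 × 9.81 / 1000 = 7.74009 kN/m³.
The centroid lies 3.44/2 = 1.72 m below the top edge, so the centroid depth is h_c = 7.08 + 1.72 = 8.8 m.
A = 1.48 × 3.44 = 5.0912 m².
Resultant F = γ·h_c·A = 7.74009 × 8.8 × 5.0912 = 346.776 kN.

F ≈ 346.8 kN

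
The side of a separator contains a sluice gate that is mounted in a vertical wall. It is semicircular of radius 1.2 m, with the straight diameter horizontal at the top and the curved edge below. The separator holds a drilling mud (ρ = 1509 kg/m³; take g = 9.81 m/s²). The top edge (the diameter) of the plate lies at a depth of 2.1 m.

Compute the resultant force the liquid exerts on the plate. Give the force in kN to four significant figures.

γ = ρg = 1509 × 9.81 / 1000 = 14.80329 kN/m³.
The centroid of a semicircle lies 4r/(3π) = 0.509296 m from the diameter, here below the top edge, so the centroid depth is h_c = 2.1 + 0.509296 = 2.6093 m.
A = πr²/2 = π × 1.2²/2 = 2.26195 m².
Resultant F = γ·h_c·A = 14.80329 × 2.6093 × 2.26195 = 87.3706 kN.

F ≈ 87.37 kN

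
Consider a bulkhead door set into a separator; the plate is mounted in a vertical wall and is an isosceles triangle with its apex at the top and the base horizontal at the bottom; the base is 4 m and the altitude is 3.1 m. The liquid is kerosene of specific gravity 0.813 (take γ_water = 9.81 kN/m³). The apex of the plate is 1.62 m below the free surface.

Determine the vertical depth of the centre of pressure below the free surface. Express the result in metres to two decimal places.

h_p = 3.83 m

γ = 0.813 × 9.81 = 7.97553 kN/m³.
With the apex up, the centroid sits 2h/3 = 2 × 3.1/3 = 2.06667 m below the apex, so the centroid depth is h_c = 1.62 + 2.06667 = 3.68667 m.
A = ½ × 4 × 3.1 = 6.2 m².
Resultant F = γ·h_c·A = 7.97553 × 3.68667 × 6.2 = 182.3 kN.
I_c = b·h³/36 = 4 × 3.1³/36 = 3.31011 m⁴.
Centre of pressure: y_p = y_c + I_c/(y_c·A) = 3.68667 + 3.31011/(3.68667 × 6.2) = 3.68667 + 0.144816 = 3.83149 m along the plane.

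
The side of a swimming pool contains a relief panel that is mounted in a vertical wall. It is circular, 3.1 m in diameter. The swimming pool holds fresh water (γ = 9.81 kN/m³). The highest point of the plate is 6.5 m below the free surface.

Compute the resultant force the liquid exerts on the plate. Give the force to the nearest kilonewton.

F ≈ 596 kN

γ = 9.81 kN/m³.
The centroid is at the centre, 1.55 m below the top of the plate, so the centroid depth is h_c = 6.5 + 1.55 = 8.05 m.
A = π(1.55)² = 7.54768 m².
Resultant F = γ·h_c·A = 9.81 × 8.05 × 7.54768 = 596.044 kN.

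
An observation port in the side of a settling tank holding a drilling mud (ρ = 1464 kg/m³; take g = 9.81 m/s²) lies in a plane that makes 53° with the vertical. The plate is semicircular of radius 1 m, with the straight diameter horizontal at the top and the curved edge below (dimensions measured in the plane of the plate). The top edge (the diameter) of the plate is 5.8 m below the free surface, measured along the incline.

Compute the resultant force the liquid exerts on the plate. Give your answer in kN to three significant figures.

γ = ρg = 1464 × 9.81 / 1000 = 14.36184 kN/m³.
The plate makes 53° with the vertical, i.e. θ = 90° − 53° = 37° to the horizontal. Measuring y along the incline from the free-surface line, vertical depth h = y·sinθ with sinθ = 0.601815.
The centroid of a semicircle lies 4r/(3π) = 0.424413 m from the diameter, here below the top edge, so y_c = 5.8 + 0.424413 = 6.22441 m and h_c = 6.22441 × 0.601815 = 3.74594 m.
A = πr²/2 = π × 1²/2 = 1.5708 m².
Resultant F = γ·h_c·A = 14.36184 × 3.74594 × 1.5708 = 84.5068 kN.

F ≈ 84.5 kN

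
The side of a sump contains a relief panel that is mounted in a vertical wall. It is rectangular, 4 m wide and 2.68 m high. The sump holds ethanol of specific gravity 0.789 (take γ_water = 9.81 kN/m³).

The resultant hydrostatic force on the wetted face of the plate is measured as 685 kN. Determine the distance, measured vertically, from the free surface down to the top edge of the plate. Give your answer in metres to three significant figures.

d_top ≈ 6.92 m

γ = 0.789 × 9.81 = 7.74009 kN/m³.
A = 4 × 2.68 = 10.72 m².
From F = γ·h_c·A, the centroid depth is h_c = 685/(7.74009 × 10.72) = 8.25562 m.
The centroid lies 2.68/2 = 1.34 m below the top edge, so the top edge sits at h_top = 8.25562 − 1.34 = 6.91562 m below the surface.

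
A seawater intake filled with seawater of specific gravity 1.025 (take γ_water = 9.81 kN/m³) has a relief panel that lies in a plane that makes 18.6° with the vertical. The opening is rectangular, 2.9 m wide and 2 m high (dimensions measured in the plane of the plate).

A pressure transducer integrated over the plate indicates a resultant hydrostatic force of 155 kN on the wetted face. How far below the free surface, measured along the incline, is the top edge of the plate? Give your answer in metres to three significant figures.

y_top ≈ 1.80 m

γ = 1.025 × 9.81 = 10.05525 kN/m³.
A = 2.9 × 2 = 5.8 m².
From F = γ·h_c·A, the centroid depth is h_c = 155/(10.05525 × 5.8) = 2.65773 m.
The plate makes 18.6° with the vertical, i.e. θ = 90° − 18.6° = 71.4° to the horizontal. Measuring y along the incline from the free-surface line, vertical depth h = y·sinθ with sinθ = 0.947768.
Along the incline, y_c = h_c/sinθ = 2.65773/0.947768 = 2.8042 m.
The centroid lies 2/2 = 1 m below the top edge, so the top edge sits at y_top = 2.8042 − 1 = 1.8042 m along the incline.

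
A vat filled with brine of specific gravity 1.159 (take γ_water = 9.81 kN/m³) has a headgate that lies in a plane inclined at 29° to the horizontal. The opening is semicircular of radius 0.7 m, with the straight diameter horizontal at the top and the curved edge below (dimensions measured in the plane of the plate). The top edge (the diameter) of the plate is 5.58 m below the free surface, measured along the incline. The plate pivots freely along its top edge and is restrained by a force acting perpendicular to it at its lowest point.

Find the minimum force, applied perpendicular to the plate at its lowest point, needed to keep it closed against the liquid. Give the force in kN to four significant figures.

P ≈ 10.79 kN

γ = 1.159 × 9.81 = 11.36979 kN/m³.
Let θ = 29° be the plate's angle to the horizontal; measure y along the incline from where the plane meets the free surface. Vertical depth h = y·sinθ with sinθ = 0.484810.
The centroid of a semicircle lies 4r/(3π) = 0.297089 m from the diameter, here below the top edge, so y_c = 5.58 + 0.297089 = 5.87709 m and h_c = 5.87709 × 0.484810 = 2.84927 m.
A = πr²/2 = π × 0.7²/2 = 0.76969 m².
Resultant F = γ·h_c·A = 11.36979 × 2.84927 × 0.76969 = 24.9346 kN.
I_c = (π/8 − 8/(9π))·r⁴ = 0.109757 × 0.7⁴ = 0.0263527 m⁴.
Centre of pressure: y_p = y_c + I_c/(y_c·A) = 5.87709 + 0.0263527/(5.87709 × 0.76969) = 5.87709 + 0.00582568 = 5.88292 m along the plane.
The resultant acts 0.297089 + 0.00582568 = 0.302915 m (along the plate) below the hinge at the top edge, so the moment about the hinge is M = F × 0.302915 = 24.9346 × 0.302915 = 7.55306 kN·m.
A normal force at the bottom, 0.7 m from the hinge, must supply this moment: P = 7.55306/0.7 = 10.7901 kN.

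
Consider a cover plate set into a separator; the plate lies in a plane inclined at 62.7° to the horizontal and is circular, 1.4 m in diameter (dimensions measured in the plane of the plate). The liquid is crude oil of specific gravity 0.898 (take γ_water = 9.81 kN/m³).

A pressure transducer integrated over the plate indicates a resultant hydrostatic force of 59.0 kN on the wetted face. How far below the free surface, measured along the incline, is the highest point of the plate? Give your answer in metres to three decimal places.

γ = 0.898 × 9.81 = 8.80938 kN/m³.
A = π(0.7)² = 1.53938 m².
From F = γ·h_c·A, the centroid depth is h_c = 59.0/(8.80938 × 1.53938) = 4.35072 m.
Let θ = 62.7° be the plate's angle to the horizontal; measure y along the incline from where the plane meets the free surface. Vertical depth h = y·sinθ with sinθ = 0.888617.
Along the incline, y_c = h_c/sinθ = 4.35072/0.888617 = 4.89606 m.
The centroid is at the centre, 0.7 m below the top of the plate, so the highest point sits at y_top = 4.89606 − 0.7 = 4.19606 m along the incline.

y_top ≈ 4.196 m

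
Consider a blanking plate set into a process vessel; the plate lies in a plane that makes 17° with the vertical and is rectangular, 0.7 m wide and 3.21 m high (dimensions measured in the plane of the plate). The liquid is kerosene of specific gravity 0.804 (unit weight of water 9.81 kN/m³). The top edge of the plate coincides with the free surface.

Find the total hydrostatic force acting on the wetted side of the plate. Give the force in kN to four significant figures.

F ≈ 27.20 kN

γ = 0.804 × 9.81 = 7.88724 kN/m³.
The plate makes 17° with the vertical, i.e. θ = 90° − 17° = 73° to the horizontal. Measuring y along the incline from the free-surface line, vertical depth h = y·sinθ with sinθ = 0.956305.
The centroid lies 3.21/2 = 1.605 m below the top edge, so y_c = 1.605 m and h_c = 1.605 × 0.956305 = 1.53487 m.
A = 0.7 × 3.21 = 2.247 m².
Resultant F = γ·h_c·A = 7.88724 × 1.53487 × 2.247 = 27.2019 kN.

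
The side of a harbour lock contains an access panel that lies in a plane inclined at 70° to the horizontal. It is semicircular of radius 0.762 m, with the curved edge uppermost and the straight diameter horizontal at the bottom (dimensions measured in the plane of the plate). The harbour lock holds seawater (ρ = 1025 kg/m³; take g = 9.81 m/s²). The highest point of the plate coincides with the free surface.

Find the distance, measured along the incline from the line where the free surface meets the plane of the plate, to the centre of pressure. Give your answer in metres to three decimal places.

γ = ρg = 1025 × 9.81 / 1000 = 10.05525 kN/m³.
Let θ = 70° be the plate's angle to the horizontal; measure y along the incline from where the plane meets the free surface. Vertical depth h = y·sinθ with sinθ = 0.939693.
The centroid lies 4r/(3π) = 0.323403 m above the diameter, so r − 4r/(3π) = 0.762 − 0.323403 = 0.438597 m below the topmost point, so y_c = 0.438597 m and h_c = 0.438597 × 0.939693 = 0.412147 m.
A = πr²/2 = π × 0.762²/2 = 0.912073 m².
Resultant F = γ·h_c·A = 10.05525 × 0.412147 × 0.912073 = 3.77985 kN.
I_c = (π/8 − 8/(9π))·r⁴ = 0.109757 × 0.762⁴ = 0.0370043 m⁴.
Centre of pressure: y_p = y_c + I_c/(y_c·A) = 0.438597 + 0.0370043/(0.438597 × 0.912073) = 0.438597 + 0.0925032 = 0.5311 m along the plane.

y_p = 0.531 m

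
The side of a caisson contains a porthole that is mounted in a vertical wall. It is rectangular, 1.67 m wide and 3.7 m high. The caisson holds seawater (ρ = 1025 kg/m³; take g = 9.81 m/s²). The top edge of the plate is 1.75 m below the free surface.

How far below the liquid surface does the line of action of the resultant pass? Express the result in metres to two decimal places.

h_p = 3.92 m

γ = ρg = 1025 × 9.81 / 1000 = 10.05525 kN/m³.
The centroid lies 3.7/2 = 1.85 m below the top edge, so the centroid depth is h_c = 1.75 + 1.85 = 3.6 m.
A = 1.67 × 3.7 = 6.179 m².
Resultant F = γ·h_c·A = 10.05525 × 3.6 × 6.179 = 223.673 kN.
I_c = b·h³/12 = 1.67 × 3.7³/12 = 7.04921 m⁴.
Centre of pressure: y_p = y_c + I_c/(y_c·A) = 3.6 + 7.04921/(3.6 × 6.179) = 3.6 + 0.316898 = 3.9169 m along the plane.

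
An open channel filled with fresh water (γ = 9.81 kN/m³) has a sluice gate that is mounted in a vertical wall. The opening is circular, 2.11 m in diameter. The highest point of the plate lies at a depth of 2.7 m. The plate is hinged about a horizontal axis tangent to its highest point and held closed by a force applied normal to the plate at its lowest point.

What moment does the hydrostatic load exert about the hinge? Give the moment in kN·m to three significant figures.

γ = 9.81 kN/m³.
The centroid is at the centre, 1.055 m below the top of the plate, so the centroid depth is h_c = 2.7 + 1.055 = 3.755 m.
A = π(1.055)² = 3.49667 m².
Resultant F = γ·h_c·A = 9.81 × 3.755 × 3.49667 = 128.805 kN.
I_c = πr⁴/4 = π × 1.055⁴/4 = 0.972971 m⁴.
Centre of pressure: y_p = y_c + I_c/(y_c·A) = 3.755 + 0.972971/(3.755 × 3.49667) = 3.755 + 0.0741029 = 3.8291 m along the plane.
The resultant acts 1.055 + 0.0741029 = 1.1291 m (along the plate) below the hinge at the top edge, so the moment about the hinge is M = F × 1.1291 = 128.805 × 1.1291 = 145.434 kN·m.

M ≈ 145 kN·m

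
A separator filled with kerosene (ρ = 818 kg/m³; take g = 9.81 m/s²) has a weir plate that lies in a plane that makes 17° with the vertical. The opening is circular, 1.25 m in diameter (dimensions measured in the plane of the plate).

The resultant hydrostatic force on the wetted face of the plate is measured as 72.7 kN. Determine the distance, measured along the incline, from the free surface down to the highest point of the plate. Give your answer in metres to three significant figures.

γ = ρg = 818 × 9.81 / 1000 = 8.02458 kN/m³.
A = π(0.625)² = 1.22718 m².
From F = γ·h_c·A, the centroid depth is h_c = 72.7/(8.02458 × 1.22718) = 7.38251 m.
The plate makes 17° with the vertical, i.e. θ = 90° − 17° = 73° to the horizontal. Measuring y along the incline from the free-surface line, vertical depth h = y·sinθ with sinθ = 0.956305.
Along the incline, y_c = h_c/sinθ = 7.38251/0.956305 = 7.71983 m.
The centroid is at the centre, 0.625 m below the top of the plate, so the highest point sits at y_top = 7.71983 − 0.625 = 7.09483 m along the incline.

y_top ≈ 7.09 m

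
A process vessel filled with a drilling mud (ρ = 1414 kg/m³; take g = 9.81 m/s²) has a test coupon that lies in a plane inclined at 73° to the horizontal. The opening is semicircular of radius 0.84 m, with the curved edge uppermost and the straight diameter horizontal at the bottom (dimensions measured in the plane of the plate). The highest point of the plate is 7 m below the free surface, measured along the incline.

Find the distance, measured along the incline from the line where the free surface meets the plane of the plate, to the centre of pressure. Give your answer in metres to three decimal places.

γ = ρg = 1414 × 9.81 / 1000 = 13.87134 kN/m³.
Let θ = 73° be the plate's angle to the horizontal; measure y along the incline from where the plane meets the free surface. Vertical depth h = y·sinθ with sinθ = 0.956305.
The centroid lies 4r/(3π) = 0.356507 m above the diameter, so r − 4r/(3π) = 0.84 − 0.356507 = 0.483493 m below the topmost point, so y_c = 7 + 0.483493 = 7.48349 m and h_c = 7.48349 × 0.956305 = 7.1565 m.
A = πr²/2 = π × 0.84²/2 = 1.10835 m².
Resultant F = γ·h_c·A = 13.87134 × 7.1565 × 1.10835 = 110.026 kN.
I_c = (π/8 − 8/(9π))·r⁴ = 0.109757 × 0.84⁴ = 0.0546449 m⁴.
Centre of pressure: y_p = y_c + I_c/(y_c·A) = 7.48349 + 0.0546449/(7.48349 × 1.10835) = 7.48349 + 0.00658823 = 7.49008 m along the plane.

y_p = 7.490 m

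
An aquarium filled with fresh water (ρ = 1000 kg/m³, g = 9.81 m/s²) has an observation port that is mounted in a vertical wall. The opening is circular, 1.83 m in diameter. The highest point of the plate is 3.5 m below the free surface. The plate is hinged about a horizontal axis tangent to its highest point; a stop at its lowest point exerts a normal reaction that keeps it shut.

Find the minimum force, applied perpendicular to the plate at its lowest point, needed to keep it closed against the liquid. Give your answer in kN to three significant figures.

γ = ρg = 1000 × 9.81 = 9810 N/m³ = 9.81 kN/m³.
The centroid is at the centre, 0.915 m below the top of the plate, so the centroid depth is h_c = 3.5 + 0.915 = 4.415 m.
A = π(0.915)² = 2.63022 m².
Resultant F = γ·h_c·A = 9.81 × 4.415 × 2.63022 = 113.918 kN.
I_c = πr⁴/4 = π × 0.915⁴/4 = 0.550521 m⁴.
Centre of pressure: y_p = y_c + I_c/(y_c·A) = 4.415 + 0.550521/(4.415 × 2.63022) = 4.415 + 0.0474079 = 4.46241 m along the plane.
The resultant acts 0.915 + 0.0474079 = 0.962408 m (along the plate) below the hinge at the top edge, so the moment about the hinge is M = F × 0.962408 = 113.918 × 0.962408 = 109.636 kN·m.
A normal force at the bottom, 1.83 m from the hinge, must supply this moment: P = 109.636/1.83 = 59.9104 kN.

P ≈ 59.9 kN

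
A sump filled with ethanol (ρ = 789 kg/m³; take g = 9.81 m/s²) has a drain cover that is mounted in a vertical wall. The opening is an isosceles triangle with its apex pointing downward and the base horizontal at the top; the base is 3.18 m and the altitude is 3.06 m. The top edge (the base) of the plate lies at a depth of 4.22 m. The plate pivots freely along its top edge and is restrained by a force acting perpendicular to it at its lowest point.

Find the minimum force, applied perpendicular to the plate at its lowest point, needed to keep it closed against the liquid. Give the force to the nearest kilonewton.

P ≈ 72 kN

γ = ρg = 789 × 9.81 / 1000 = 7.74009 kN/m³.
With the apex down, the centroid sits h/3 = 3.06/3 = 1.02 m below the base (the top edge), so the centroid depth is h_c = 4.22 + 1.02 = 5.24 m.
A = ½ × 3.18 × 3.06 = 4.8654 m².
Resultant F = γ·h_c·A = 7.74009 × 5.24 × 4.8654 = 197.331 kN.
I_c = b·h³/36 = 3.18 × 3.06³/36 = 2.53098 m⁴.
Centre of pressure: y_p = y_c + I_c/(y_c·A) = 5.24 + 2.53098/(5.24 × 4.8654) = 5.24 + 0.0992748 = 5.33927 m along the plane.
The resultant acts 1.02 + 0.0992748 = 1.11927 m (along the plate) below the hinge at the top edge, so the moment about the hinge is M = F × 1.11927 = 197.331 × 1.11927 = 220.867 kN·m.
A normal force at the bottom, 3.06 m from the hinge, must supply this moment: P = 220.867/3.06 = 72.1788 kN.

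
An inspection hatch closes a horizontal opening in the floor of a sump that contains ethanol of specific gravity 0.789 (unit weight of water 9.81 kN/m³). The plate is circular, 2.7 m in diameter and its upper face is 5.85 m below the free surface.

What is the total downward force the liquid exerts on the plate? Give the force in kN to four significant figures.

γ = 0.789 × 9.81 = 7.74009 kN/m³.
The plate is horizontal, so pressure is uniform at p = γ·h = 7.74009 × 5.85 = 45.2795 kN/m².
A = π(1.35)² = 5.72555 m².
F = p·A = 45.2795 × 5.72555 = 259.25 kN.

F ≈ 259.3 kN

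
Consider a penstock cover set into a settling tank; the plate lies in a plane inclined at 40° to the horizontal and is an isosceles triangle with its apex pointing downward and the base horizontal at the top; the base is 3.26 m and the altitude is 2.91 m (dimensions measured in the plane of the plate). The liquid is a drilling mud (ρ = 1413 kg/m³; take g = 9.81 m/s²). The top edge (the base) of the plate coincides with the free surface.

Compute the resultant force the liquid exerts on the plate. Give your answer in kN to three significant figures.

γ = ρg = 1413 × 9.81 / 1000 = 13.86153 kN/m³.
Let θ = 40° be the plate's angle to the horizontal; measure y along the incline from where the plane meets the free surface. Vertical depth h = y·sinθ with sinθ = 0.642788.
With the apex down, the centroid sits h/3 = 2.91/3 = 0.97 m below the base (the top edge), so y_c = 0.97 m and h_c = 0.97 × 0.642788 = 0.623504 m.
A = ½ × 3.26 × 2.91 = 4.7433 m².
Resultant F = γ·h_c·A = 13.86153 × 0.623504 × 4.7433 = 40.995 kN.

F ≈ 41.0 kN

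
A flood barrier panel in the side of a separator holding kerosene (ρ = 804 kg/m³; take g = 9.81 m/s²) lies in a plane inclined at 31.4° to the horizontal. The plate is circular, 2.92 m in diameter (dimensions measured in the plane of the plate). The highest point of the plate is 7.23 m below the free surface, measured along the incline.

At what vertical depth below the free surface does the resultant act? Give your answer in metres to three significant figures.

h_p = 4.56 m

γ = ρg = 804 × 9.81 / 1000 = 7.88724 kN/m³.
Let θ = 31.4° be the plate's angle to the horizontal; measure y along the incline from where the plane meets the free surface. Vertical depth h = y·sinθ with sinθ = 0.521010.
The centroid is at the centre, 1.46 m below the top of the plate, so y_c = 7.23 + 1.46 = 8.69 m and h_c = 8.69 × 0.521010 = 4.52758 m.
A = π(1.46)² = 6.69662 m².
Resultant F = γ·h_c·A = 7.88724 × 4.52758 × 6.69662 = 239.137 kN.
I_c = πr⁴/4 = π × 1.46⁴/4 = 3.56863 m⁴.
Centre of pressure: y_p = y_c + I_c/(y_c·A) = 8.69 + 3.56863/(8.69 × 6.69662) = 8.69 + 0.0613234 = 8.75132 m along the plane.
Vertically, h_p = y_p·sinθ = 8.75132 × 0.521010 = 4.55953 m.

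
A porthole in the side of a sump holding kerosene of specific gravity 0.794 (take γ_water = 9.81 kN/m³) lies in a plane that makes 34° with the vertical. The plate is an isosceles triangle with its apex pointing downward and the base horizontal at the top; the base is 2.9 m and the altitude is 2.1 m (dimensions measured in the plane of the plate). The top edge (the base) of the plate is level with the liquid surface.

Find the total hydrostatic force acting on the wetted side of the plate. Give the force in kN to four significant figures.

γ = 0.794 × 9.81 = 7.78914 kN/m³.
The plate makes 34° with the vertical, i.e. θ = 90° − 34° = 56° to the horizontal. Measuring y along the incline from the free-surface line, vertical depth h = y·sinθ with sinθ = 0.829038.
With the apex down, the centroid sits h/3 = 2.1/3 = 0.7 m below the base (the top edge), so y_c = 0.7 m and h_c = 0.7 × 0.829038 = 0.580327 m.
A = ½ × 2.9 × 2.1 = 3.045 m².
Resultant F = γ·h_c·A = 7.78914 × 0.580327 × 3.045 = 13.7642 kN.

F ≈ 13.76 kN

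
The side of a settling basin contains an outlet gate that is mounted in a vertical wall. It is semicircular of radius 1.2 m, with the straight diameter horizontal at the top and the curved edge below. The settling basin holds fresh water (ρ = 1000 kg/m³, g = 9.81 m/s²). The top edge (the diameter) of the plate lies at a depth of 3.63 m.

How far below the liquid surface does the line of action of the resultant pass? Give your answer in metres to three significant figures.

h_p = 4.16 m

γ = ρg = 1000 × 9.81 = 9810 N/m³ = 9.81 kN/m³.
The centroid of a semicircle lies 4r/(3π) = 0.509296 m from the diameter, here below the top edge, so the centroid depth is h_c = 3.63 + 0.509296 = 4.1393 m.
A = πr²/2 = π × 1.2²/2 = 2.26195 m².
Resultant F = γ·h_c·A = 9.81 × 4.1393 × 2.26195 = 91.8499 kN.
I_c = (π/8 − 8/(9π))·r⁴ = 0.109757 × 1.2⁴ = 0.227592 m⁴.
Centre of pressure: y_p = y_c + I_c/(y_c·A) = 4.1393 + 0.227592/(4.1393 × 2.26195) = 4.1393 + 0.0243079 = 4.16361 m along the plane.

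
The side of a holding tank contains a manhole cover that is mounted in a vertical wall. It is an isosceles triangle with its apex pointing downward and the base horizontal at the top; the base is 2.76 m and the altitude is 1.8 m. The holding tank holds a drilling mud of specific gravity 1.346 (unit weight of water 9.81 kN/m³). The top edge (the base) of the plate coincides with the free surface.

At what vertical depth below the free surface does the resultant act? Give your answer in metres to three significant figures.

h_p = 0.900 m

γ = 1.346 × 9.81 = 13.20426 kN/m³.
With the apex down, the centroid sits h/3 = 1.8/3 = 0.6 m below the base (the top edge), so the centroid depth is h_c = 0.6 m.
A = ½ × 2.76 × 1.8 = 2.484 m².
Resultant F = γ·h_c·A = 13.20426 × 0.6 × 2.484 = 19.6796 kN.
I_c = b·h³/36 = 2.76 × 1.8³/36 = 0.44712 m⁴.
Centre of pressure: y_p = y_c + I_c/(y_c·A) = 0.6 + 0.44712/(0.6 × 2.484) = 0.6 + 0.3 = 0.9 m along the plane.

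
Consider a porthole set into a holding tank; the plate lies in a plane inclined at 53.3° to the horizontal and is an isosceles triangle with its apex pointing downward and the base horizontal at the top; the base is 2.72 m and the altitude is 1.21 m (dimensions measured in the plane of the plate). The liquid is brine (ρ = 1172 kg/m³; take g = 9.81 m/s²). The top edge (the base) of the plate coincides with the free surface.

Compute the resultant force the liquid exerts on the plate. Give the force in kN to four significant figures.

F ≈ 6.118 kN

γ = ρg = 1172 × 9.81 / 1000 = 11.49732 kN/m³.
Let θ = 53.3° be the plate's angle to the horizontal; measure y along the incline from where the plane meets the free surface. Vertical depth h = y·sinθ with sinθ = 0.801776.
With the apex down, the centroid sits h/3 = 1.21/3 = 0.403333 m below the base (the top edge), so y_c = 0.403333 m and h_c = 0.403333 × 0.801776 = 0.323383 m.
A = ½ × 2.72 × 1.21 = 1.6456 m².
Resultant F = γ·h_c·A = 11.49732 × 0.323383 × 1.6456 = 6.1184 kN.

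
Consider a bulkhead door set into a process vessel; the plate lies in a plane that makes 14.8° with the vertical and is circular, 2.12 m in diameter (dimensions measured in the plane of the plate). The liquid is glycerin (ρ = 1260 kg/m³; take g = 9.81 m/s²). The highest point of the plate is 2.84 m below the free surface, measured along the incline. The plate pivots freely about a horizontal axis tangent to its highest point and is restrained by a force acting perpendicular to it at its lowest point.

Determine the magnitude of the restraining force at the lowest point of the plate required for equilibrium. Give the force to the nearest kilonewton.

P ≈ 88 kN

γ = ρg = 1260 × 9.81 / 1000 = 12.3606 kN/m³.
The plate makes 14.8° with the vertical, i.e. θ = 90° − 14.8° = 75.2° to the horizontal. Measuring y along the incline from the free-surface line, vertical depth h = y·sinθ with sinθ = 0.966823.
The centroid is at the centre, 1.06 m below the top of the plate, so y_c = 2.84 + 1.06 = 3.9 m and h_c = 3.9 × 0.966823 = 3.77061 m.
A = π(1.06)² = 3.52989 m².
Resultant F = γ·h_c·A = 12.3606 × 3.77061 × 3.52989 = 164.518 kN.
I_c = πr⁴/4 = π × 1.06⁴/4 = 0.991547 m⁴.
Centre of pressure: y_p = y_c + I_c/(y_c·A) = 3.9 + 0.991547/(3.9 × 3.52989) = 3.9 + 0.0720257 = 3.97203 m along the plane.
The resultant acts 1.06 + 0.0720257 = 1.13203 m (along the plate) below the hinge at the top edge, so the moment about the hinge is M = F × 1.13203 = 164.518 × 1.13203 = 186.239 kN·m.
A normal force at the bottom, 2.12 m from the hinge, must supply this moment: P = 186.239/2.12 = 87.8486 kN.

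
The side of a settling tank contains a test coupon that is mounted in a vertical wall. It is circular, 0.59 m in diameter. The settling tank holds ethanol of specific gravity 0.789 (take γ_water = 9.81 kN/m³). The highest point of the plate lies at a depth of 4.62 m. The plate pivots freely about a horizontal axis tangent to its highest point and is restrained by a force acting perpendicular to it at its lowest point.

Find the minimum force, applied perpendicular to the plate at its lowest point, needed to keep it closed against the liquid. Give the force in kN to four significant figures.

γ = 0.789 × 9.81 = 7.74009 kN/m³.
The centroid is at the centre, 0.295 m below the top of the plate, so the centroid depth is h_c = 4.62 + 0.295 = 4.915 m.
A = π(0.295)² = 0.273397 m².
Resultant F = γ·h_c·A = 7.74009 × 4.915 × 0.273397 = 10.4007 kN.
I_c = πr⁴/4 = π × 0.295⁴/4 = 0.0059481 m⁴.
Centre of pressure: y_p = y_c + I_c/(y_c·A) = 4.915 + 0.0059481/(4.915 × 0.273397) = 4.915 + 0.00442651 = 4.91943 m along the plane.
The resultant acts 0.295 + 0.00442651 = 0.299427 m (along the plate) below the hinge at the top edge, so the moment about the hinge is M = F × 0.299427 = 10.4007 × 0.299427 = 3.11425 kN·m.
A normal force at the bottom, 0.59 m from the hinge, must supply this moment: P = 3.11425/0.59 = 5.27839 kN.

P ≈ 5.278 kN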